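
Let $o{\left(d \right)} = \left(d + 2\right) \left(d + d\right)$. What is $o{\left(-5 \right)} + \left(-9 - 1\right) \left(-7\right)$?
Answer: $100$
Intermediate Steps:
$o{\left(d \right)} = 2 d \left(2 + d\right)$ ($o{\left(d \right)} = \left(2 + d\right) 2 d = 2 d \left(2 + d\right)$)
$o{\left(-5 \right)} + \left(-9 - 1\right) \left(-7\right) = 2 \left(-5\right) \left(2 - 5\right) + \left(-9 - 1\right) \left(-7\right) = 2 \left(-5\right) \left(-3\right) - -70 = 30 + 70 = 100$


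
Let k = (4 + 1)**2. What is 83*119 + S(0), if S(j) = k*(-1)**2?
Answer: 9902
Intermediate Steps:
k = 25 (k = 5**2 = 25)
S(j) = 25 (S(j) = 25*(-1)**2 = 25*1 = 25)
83*119 + S(0) = 83*119 + 25 = 9877 + 25 = 9902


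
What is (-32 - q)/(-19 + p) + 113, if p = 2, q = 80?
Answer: 2033/17 ≈ 119.59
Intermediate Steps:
(-32 - q)/(-19 + p) + 113 = (-32 - 1*80)/(-19 + 2) + 113 = (-32 - 80)/(-17) + 113 = -112*(-1/17) + 113 = 112/17 + 113 = 2033/17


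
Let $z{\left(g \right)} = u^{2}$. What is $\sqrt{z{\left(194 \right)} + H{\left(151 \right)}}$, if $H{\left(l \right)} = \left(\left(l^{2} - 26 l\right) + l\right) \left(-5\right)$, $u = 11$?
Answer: $i \sqrt{95009} \approx 308.24 i$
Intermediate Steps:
$z{\left(g \right)} = 121$ ($z{\left(g \right)} = 11^{2} = 121$)
$H{\left(l \right)} = - 5 l^{2} + 125 l$ ($H{\left(l \right)} = \left(l^{2} - 25 l\right) \left(-5\right) = - 5 l^{2} + 125 l$)
$\sqrt{z{\left(194 \right)} + H{\left(151 \right)}} = \sqrt{121 + 5 \cdot 151 \left(25 - 151\right)} = \sqrt{121 + 5 \cdot 151 \left(-126\right)} = \sqrt{121 - 95130} = \sqrt{-95009} = i \sqrt{95009}$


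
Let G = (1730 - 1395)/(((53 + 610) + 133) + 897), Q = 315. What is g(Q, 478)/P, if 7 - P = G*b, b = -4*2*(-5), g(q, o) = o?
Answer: -809254/1549 ≈ -522.44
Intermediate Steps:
b = 40 (b = -8*(-5) = 40)
G = 335/1693 (G = 335/((663 + 133) + 897) = 335/(796 + 897) = 335/1693 ≈ 0.19787)
P = -1549/1693 (P = 7 - 335*40/1693 = 7 - 1*13400/1693 = 7 - 13400/1693 = -1549/1693 ≈ -0.91494)
g(Q, 478)/P = 478/(-1549/1693) = 478*(-1693/1549) = -809254/1549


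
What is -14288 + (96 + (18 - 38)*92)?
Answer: -16032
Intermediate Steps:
-14288 + (96 + (18 - 38)*92) = -14288 + (96 - 20*92) = -14288 + (96 - 1840) = -14288 - 1744 = -16032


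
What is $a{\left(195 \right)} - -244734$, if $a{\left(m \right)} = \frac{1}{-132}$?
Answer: $\frac{32304887}{132} \approx 2.4473 \cdot 10^{5}$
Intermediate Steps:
$a{\left(m \right)} = - \frac{1}{132}$
$a{\left(195 \right)} - -244734 = - \frac{1}{132} - -244734 = - \frac{1}{132} + 244734 = \frac{32304887}{132}$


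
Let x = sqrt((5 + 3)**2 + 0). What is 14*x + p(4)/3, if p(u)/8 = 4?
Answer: 368/3 ≈ 122.67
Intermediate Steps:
x = 8 (x = sqrt(8**2 + 0) = sqrt(64 + 0) = sqrt(64) = 8)
p(u) = 32 (p(u) = 8*4 = 32)
14*x + p(4)/3 = 14*8 + 32/3 = 112 + 32*(1/3) = 112 + 32/3 = 368/3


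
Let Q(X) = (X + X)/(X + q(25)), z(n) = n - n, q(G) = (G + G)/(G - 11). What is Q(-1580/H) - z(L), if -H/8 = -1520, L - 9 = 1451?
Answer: -1106/14647 ≈ -0.075510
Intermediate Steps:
q(G) = 2*G/(-11 + G) (q(G) = (2*G)/(-11 + G) = 2*G/(-11 + G))
L = 1460 (L = 9 + 1451 = 1460)
H = 12160 (H = -8*(-1520) = 12160)
z(n) = 0
Q(X) = 2*X/(25/7 + X) (Q(X) = (X + X)/(X + 2*25/(-11 + 25)) = (2*X)/(X + 2*25/14) = (2*X)/(X + 2*25*(1/14)) = (2*X)/(X + 25/7) = (2*X)/(25/7 + X) = 2*X/(25/7 + X))
Q(-1580/H) - z(L) = 14*(-1580/12160)/(25 + 7*(-1580/12160)) - 1*0 = 14*(-1580*1/12160)/(25 + 7*(-1580*1/12160)) + 0 = 14*(-79/608)/(25 + 7*(-79/608)) + 0 = 14*(-79/608)/(25 - 553/608) + 0 = 14*(-79/608)/(14647/608) + 0 = 14*(-79/608)*(608/14647) + 0 = -1106/14647 + 0 = -1106/14647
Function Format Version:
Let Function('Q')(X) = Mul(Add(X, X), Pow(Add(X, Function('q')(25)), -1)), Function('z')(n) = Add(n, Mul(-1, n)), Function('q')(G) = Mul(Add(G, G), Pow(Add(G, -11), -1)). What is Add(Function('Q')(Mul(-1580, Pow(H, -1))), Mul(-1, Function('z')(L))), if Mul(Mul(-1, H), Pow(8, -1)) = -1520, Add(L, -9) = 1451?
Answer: Rational(-1106, 14647) ≈ -0.075510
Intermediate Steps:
Function('q')(G) = Mul(2, G, Pow(Add(-11, G), -1)) (Function('q')(G) = Mul(Mul(2, G), Pow(Add(-11, G), -1)) = Mul(2, G, Pow(Add(-11, G), -1)))
L = 1460 (L = Add(9, 1451) = 1460)
H = 12160 (H = Mul(-8, -1520) = 12160)
Function('z')(n) = 0
Function('Q')(X) = Mul(2, X, Pow(Add(Rational(25, 7), X), -1)) (Function('Q')(X) = Mul(Add(X, X), Pow(Add(X, Mul(2, 25, Pow(Add(-11, 25), -1))), -1)) = Mul(Mul(2, X), Pow(Add(X, Mul(2, 25, Pow(14, -1))), -1)) = Mul(Mul(2, X), Pow(Add(X, Mul(2, 25, Rational(1, 14))), -1)) = Mul(Mul(2, X), Pow(Add(X, Rational(25, 7)), -1)) = Mul(Mul(2, X), Pow(Add(Rational(25, 7), X), -1)) = Mul(2, X, Pow(Add(Rational(25, 7), X), -1)))
Add(Function('Q')(Mul(-1580, Pow(H, -1))), Mul(-1, Function('z')(L))) = Add(Mul(14, Mul(-1580, Pow(12160, -1)), Pow(Add(25, Mul(7, Mul(-1580, Pow(12160, -1)))), -1)), Mul(-1, 0)) = Add(Mul(14, Mul(-1580, Rational(1, 12160)), Pow(Add(25, Mul(7, Mul(-1580, Rational(1, 12160)))), -1)), 0) = Add(Mul(14, Rational(-79, 608), Pow(Add(25, Mul(7, Rational(-79, 608))), -1)), 0) = Add(Mul(14, Rational(-79, 608), Pow(Add(25, Rational(-553, 608)), -1)), 0) = Add(Mul(14, Rational(-79, 608), Pow(Rational(14647, 608), -1)), 0) = Add(Mul(14, Rational(-79, 608), Rational(608, 14647)), 0) = Add(Rational(-1106, 14647), 0) = Rational(-1106, 14647)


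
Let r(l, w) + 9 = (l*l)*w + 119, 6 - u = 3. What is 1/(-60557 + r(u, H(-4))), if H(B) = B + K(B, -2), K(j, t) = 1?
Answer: -1/60474 ≈ -1.6536e-5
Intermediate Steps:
u = 3 (u = 6 - 1*3 = 6 - 3 = 3)
H(B) = 1 + B (H(B) = B + 1 = 1 + B)
r(l, w) = 110 + w*l² (r(l, w) = -9 + ((l*l)*w + 119) = -9 + (l²*w + 119) = -9 + (w*l² + 119) = -9 + (119 + w*l²) = 110 + w*l²)
1/(-60557 + r(u, H(-4))) = 1/(-60557 + (110 + (1 - 4)*3²)) = 1/(-60557 + (110 - 3*9)) = 1/(-60557 + (110 - 27)) = 1/(-60557 + 83) = 1/(-60474) = -1/60474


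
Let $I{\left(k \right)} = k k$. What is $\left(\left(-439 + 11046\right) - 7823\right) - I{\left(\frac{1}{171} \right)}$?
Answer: $\frac{81406943}{29241} \approx 2784.0$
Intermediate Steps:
$I{\left(k \right)} = k^{2}$
$\left(\left(-439 + 11046\right) - 7823\right) - I{\left(\frac{1}{171} \right)} = \left(\left(-439 + 11046\right) - 7823\right) - \left(\frac{1}{171}\right)^{2} = \left(10607 - 7823\right) - \left(\frac{1}{171}\right)^{2} = 2784 - \frac{1}{29241} = \frac{81406943}{29241}$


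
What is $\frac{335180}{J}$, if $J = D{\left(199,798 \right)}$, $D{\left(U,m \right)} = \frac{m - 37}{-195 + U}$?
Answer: $\frac{1340720}{761} \approx 1761.8$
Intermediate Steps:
$D{\left(U,m \right)} = \frac{-37 + m}{-195 + U}$
$J = \frac{761}{4}$ ($J = \frac{-37 + 798}{-195 + 199} = \frac{1}{4} \cdot 761 = \frac{761}{4} \approx 190.25$)
$\frac{335180}{J} = \frac{335180}{\frac{761}{4}} = 335180 \cdot \frac{4}{761} = \frac{1340720}{761}$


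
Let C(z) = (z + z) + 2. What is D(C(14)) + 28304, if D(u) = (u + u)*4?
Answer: 28544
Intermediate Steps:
C(z) = 2 + 2*z (C(z) = 2*z + 2 = 2 + 2*z)
D(u) = 8*u (D(u) = (2*u)*4 = 8*u)
D(C(14)) + 28304 = 8*(2 + 2*14) + 28304 = 8*(2 + 28) + 28304 = 8*30 + 28304 = 240 + 28304 = 28544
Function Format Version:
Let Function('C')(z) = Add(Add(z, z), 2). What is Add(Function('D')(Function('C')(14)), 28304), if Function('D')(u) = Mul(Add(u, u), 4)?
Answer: 28544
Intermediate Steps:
Function('C')(z) = Add(2, Mul(2, z)) (Function('C')(z) = Add(Mul(2, z), 2) = Add(2, Mul(2, z)))
Function('D')(u) = Mul(8, u) (Function('D')(u) = Mul(Mul(2, u), 4) = Mul(8, u))
Add(Function('D')(Function('C')(14)), 28304) = Add(Mul(8, Add(2, Mul(2, 14))), 28304) = Add(Mul(8, Add(2, 28)), 28304) = Add(Mul(8, 30), 28304) = Add(240, 28304) = 28544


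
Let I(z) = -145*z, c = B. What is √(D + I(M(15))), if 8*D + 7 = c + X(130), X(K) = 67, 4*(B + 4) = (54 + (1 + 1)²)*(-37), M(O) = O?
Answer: I*√35761/4 ≈ 47.276*I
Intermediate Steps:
B = -1081/2 (B = -4 + ((54 + (1 + 1)²)*(-37))/4 = -4 + ((54 + 2²)*(-37))/4 = -4 + ((54 + 4)*(-37))/4 = -4 + (58*(-37))/4 = -4 + (¼)*(-2146) = -4 - 1073/2 = -1081/2 ≈ -540.50)
c = -1081/2 ≈ -540.50
D = -961/16 (D = -7/8 + (-1081/2 + 67)/8 = -7/8 + (⅛)*(-947/2) = -7/8 - 947/16 = -961/16 ≈ -60.063)
√(D + I(M(15))) = √(-961/16 - 145*15) = √(-961/16 - 2175) = √(-35761/16) = I*√35761/4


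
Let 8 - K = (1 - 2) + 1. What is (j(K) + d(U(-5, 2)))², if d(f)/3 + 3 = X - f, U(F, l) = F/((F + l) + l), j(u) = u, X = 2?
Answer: 100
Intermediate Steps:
K = 8 (K = 8 - ((1 - 2) + 1) = 8 - (-1 + 1) = 8 - 1*0 = 8 + 0 = 8)
U(F, l) = F/(F + 2*l)
d(f) = -3 - 3*f (d(f) = -9 + 3*(2 - f) = -9 + (6 - 3*f) = -3 - 3*f)
(j(K) + d(U(-5, 2)))² = (8 + (-3 - (-15)/(-5 + 2*2)))² = (8 + (-3 - (-15)/(-5 + 4)))² = (8 + (-3 - (-15)/(-1)))² = (8 + (-3 - (-15)*(-1)))² = (8 + (-3 - 3*5))² = (8 + (-3 - 15))² = (8 - 18)² = (-10)² = 100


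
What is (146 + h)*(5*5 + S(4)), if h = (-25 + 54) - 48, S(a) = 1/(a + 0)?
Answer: 12827/4 ≈ 3206.8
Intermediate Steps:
S(a) = 1/a
h = -19 (h = 29 - 48 = -19)
(146 + h)*(5*5 + S(4)) = (146 - 19)*(5*5 + 1/4) = 127*(25 + 1/4) = 127*(101/4) = 12827/4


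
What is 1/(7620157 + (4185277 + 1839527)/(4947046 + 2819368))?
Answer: 3883207/29590650015901 ≈ 1.3123e-7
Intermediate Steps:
1/(7620157 + (4185277 + 1839527)/(4947046 + 2819368)) = 1/(7620157 + 6024804/7766414) = 1/(7620157 + 6024804*(1/7766414)) = 1/(7620157 + 3012402/3883207) = 1/(29590650015901/3883207) = 3883207/29590650015901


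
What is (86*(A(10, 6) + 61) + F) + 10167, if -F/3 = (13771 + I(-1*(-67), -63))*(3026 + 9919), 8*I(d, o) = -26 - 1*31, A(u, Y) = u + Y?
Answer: -4276026373/8 ≈ -5.3450e+8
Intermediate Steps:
A(u, Y) = Y + u
I(d, o) = -57/8 (I(d, o) = (-26 - 1*31)/8 = (-26 - 31)/8 = (⅛)*(-57) = -57/8)
F = -4276160685/8 (F = -3*(13771 - 57/8)*(3026 + 9919) = -330333*12945/8 = -3*1425386895/8 = -4276160685/8 ≈ -5.3452e+8)
(86*(A(10, 6) + 61) + F) + 10167 = (86*((6 + 10) + 61) - 4276160685/8) + 10167 = (86*(16 + 61) - 4276160685/8) + 10167 = (86*77 - 4276160685/8) + 10167 = (6622 - 4276160685/8) + 10167 = -4276107709/8 + 10167 = -4276026373/8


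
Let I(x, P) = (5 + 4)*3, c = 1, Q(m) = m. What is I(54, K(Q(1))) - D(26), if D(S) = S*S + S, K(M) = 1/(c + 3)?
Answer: -675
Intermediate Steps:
K(M) = ¼ (K(M) = 1/(1 + 3) = 1/4 = ¼)
I(x, P) = 27 (I(x, P) = 9*3 = 27)
D(S) = S + S² (D(S) = S² + S = S + S²)
I(54, K(Q(1))) - D(26) = 27 - 26*(1 + 26) = 27 - 26*27 = 27 - 1*702 = 27 - 702 = -675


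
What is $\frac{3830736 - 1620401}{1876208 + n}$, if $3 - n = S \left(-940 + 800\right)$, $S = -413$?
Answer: $\frac{2210335}{1818391} \approx 1.2155$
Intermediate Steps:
$n = -57817$ ($n = 3 - - 413 \left(-940 + 800\right) = 3 - \left(-413\right) \left(-140\right) = 3 - 57820 = -57817$)
$\frac{3830736 - 1620401}{1876208 + n} = \frac{3830736 - 1620401}{1876208 - 57817} = \frac{3830736 + \left(-1863132 + 242731\right)}{1818391} = \left(3830736 - 1620401\right) \frac{1}{1818391} = 2210335 \cdot \frac{1}{1818391} = \frac{2210335}{1818391}$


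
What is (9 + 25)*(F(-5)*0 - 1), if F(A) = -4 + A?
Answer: -34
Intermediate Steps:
(9 + 25)*(F(-5)*0 - 1) = (9 + 25)*((-4 - 5)*0 - 1) = 34*(-9*0 - 1) = 34*(0 - 1) = 34*(-1) = -34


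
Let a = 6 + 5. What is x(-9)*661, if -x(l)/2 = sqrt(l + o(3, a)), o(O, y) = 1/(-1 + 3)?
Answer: -661*I*sqrt(34) ≈ -3854.3*I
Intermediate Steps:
a = 11
o(O, y) = 1/2
x(l) = -2*sqrt(1/2 + l) (x(l) = -2*sqrt(l + 1/2) = -2*sqrt(1/2 + l))
x(-9)*661 = -sqrt(2 + 4*(-9))*661 = -sqrt(2 - 36)*661 = -sqrt(-34)*661 = -I*sqrt(34)*661 = -661*I*sqrt(34)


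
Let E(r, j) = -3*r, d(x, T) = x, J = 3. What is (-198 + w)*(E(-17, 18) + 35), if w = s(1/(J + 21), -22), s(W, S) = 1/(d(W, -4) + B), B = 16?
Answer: -6553716/385 ≈ -17023.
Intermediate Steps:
s(W, S) = 1/(16 + W) (s(W, S) = 1/(W + 16) = 1/(16 + W))
w = 24/385 (w = 1/(16 + 1/(3 + 21)) = 1/(16 + 1/24) = 1/(385/24) = 24/385 ≈ 0.062338)
(-198 + w)*(E(-17, 18) + 35) = (-198 + 24/385)*(-3*(-17) + 35) = -76206*(51 + 35)/385 = -76206/385*86 = -6553716/385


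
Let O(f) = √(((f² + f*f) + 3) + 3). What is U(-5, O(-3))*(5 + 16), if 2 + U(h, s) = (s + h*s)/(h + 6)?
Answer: -42 - 168*√6 ≈ -453.51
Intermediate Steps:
O(f) = √(6 + 2*f²) (O(f) = √(((f² + f²) + 3) + 3) = √((2*f² + 3) + 3) = √((3 + 2*f²) + 3) = √(6 + 2*f²))
U(h, s) = -2 + (s + h*s)/(6 + h) (U(h, s) = -2 + (s + h*s)/(h + 6) = -2 + (s + h*s)/(6 + h))
U(-5, O(-3))*(5 + 16) = ((-12 + √(6 + 2*(-3)²) - 2*(-5) - 5*√(6 + 2*(-3)²))/(6 - 5))*(5 + 16) = ((-12 + √(6 + 2*9) + 10 - 5*√(6 + 2*9))/1)*21 = (1*(-12 + √(6 + 18) + 10 - 5*√(6 + 18)))*21 = (1*(-12 + √24 + 10 - 10*√6))*21 = (1*(-12 + 2*√6 + 10 - 10*√6))*21 = (1*(-2 - 8*√6))*21 = (-2 - 8*√6)*21 = -42 - 168*√6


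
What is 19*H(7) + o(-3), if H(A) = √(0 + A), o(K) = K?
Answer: -3 + 19*√7 ≈ 47.269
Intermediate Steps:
H(A) = √A
19*H(7) + o(-3) = 19*√7 - 3 = -3 + 19*√7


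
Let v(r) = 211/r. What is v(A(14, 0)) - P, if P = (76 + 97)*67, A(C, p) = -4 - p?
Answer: -46575/4 ≈ -11644.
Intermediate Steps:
P = 11591 (P = 173*67 = 11591)
v(A(14, 0)) - P = 211/(-4 - 1*0) - 1*11591 = 211/(-4 + 0) - 11591 = 211/(-4) - 11591 = 211*(-1/4) - 11591 = -211/4 - 11591 = -46575/4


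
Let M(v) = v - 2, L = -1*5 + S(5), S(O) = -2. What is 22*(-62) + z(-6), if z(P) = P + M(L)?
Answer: -1379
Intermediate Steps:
L = -7 (L = -1*5 - 2 = -5 - 2 = -7)
M(v) = -2 + v
z(P) = -9 + P (z(P) = P + (-2 - 7) = P - 9 = -9 + P)
22*(-62) + z(-6) = 22*(-62) + (-9 - 6) = -1364 - 15 = -1379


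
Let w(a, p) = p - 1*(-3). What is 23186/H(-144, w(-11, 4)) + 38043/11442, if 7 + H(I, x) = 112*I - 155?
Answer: 59071043/31065030 ≈ 1.9015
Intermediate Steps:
w(a, p) = 3 + p (w(a, p) = p + 3 = 3 + p)
H(I, x) = -162 + 112*I (H(I, x) = -7 + (112*I - 155) = -7 + (-155 + 112*I) = -162 + 112*I)
23186/H(-144, w(-11, 4)) + 38043/11442 = 23186/(-162 + 112*(-144)) + 38043/11442 = 23186/(-162 - 16128) + 38043*(1/11442) = 23186/(-16290) + 12681/3814 = 23186*(-1/16290) + 12681/3814 = -11593/8145 + 12681/3814 = 59071043/31065030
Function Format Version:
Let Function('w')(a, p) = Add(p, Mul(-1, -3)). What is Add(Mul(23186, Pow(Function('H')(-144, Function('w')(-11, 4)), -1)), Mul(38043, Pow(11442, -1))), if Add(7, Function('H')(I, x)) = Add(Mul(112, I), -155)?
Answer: Rational(59071043, 31065030) ≈ 1.9015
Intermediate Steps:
Function('w')(a, p) = Add(3, p) (Function('w')(a, p) = Add(p, 3) = Add(3, p))
Function('H')(I, x) = Add(-162, Mul(112, I)) (Function('H')(I, x) = Add(-7, Add(Mul(112, I), -155)) = Add(-7, Add(-155, Mul(112, I))) = Add(-162, Mul(112, I)))
Add(Mul(23186, Pow(Function('H')(-144, Function('w')(-11, 4)), -1)), Mul(38043, Pow(11442, -1))) = Add(Mul(23186, Pow(Add(-162, Mul(112, -144)), -1)), Mul(38043, Pow(11442, -1))) = Add(Mul(23186, Pow(Add(-162, -16128), -1)), Mul(38043, Rational(1, 11442))) = Add(Mul(23186, Pow(-16290, -1)), Rational(12681, 3814)) = Add(Mul(23186, Rational(-1, 16290)), Rational(12681, 3814)) = Add(Rational(-11593, 8145), Rational(12681, 3814)) = Rational(59071043, 31065030)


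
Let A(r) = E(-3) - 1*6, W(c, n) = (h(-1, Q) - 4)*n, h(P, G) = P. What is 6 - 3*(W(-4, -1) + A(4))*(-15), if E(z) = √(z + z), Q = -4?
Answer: -39 + 45*I*√6 ≈ -39.0 + 110.23*I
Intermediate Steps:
W(c, n) = -5*n (W(c, n) = (-1 - 4)*n = -5*n)
E(z) = √2*√z (E(z) = √(2*z) = √2*√z)
A(r) = -6 + I*√6 (A(r) = √2*√(-3) - 1*6 = √2*(I*√3) - 6 = I*√6 - 6 = -6 + I*√6)
6 - 3*(W(-4, -1) + A(4))*(-15) = 6 - 3*(-5*(-1) + (-6 + I*√6))*(-15) = 6 - 3*(5 + (-6 + I*√6))*(-15) = 6 - 3*(-1 + I*√6)*(-15) = 6 + (3 - 3*I*√6)*(-15) = 6 + (-45 + 45*I*√6) = -39 + 45*I*√6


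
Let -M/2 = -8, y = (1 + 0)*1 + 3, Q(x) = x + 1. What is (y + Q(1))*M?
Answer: 96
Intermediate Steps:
Q(x) = 1 + x
y = 4 (y = 1*1 + 3 = 1 + 3 = 4)
M = 16 (M = -2*(-8) = 16)
(y + Q(1))*M = (4 + (1 + 1))*16 = (4 + 2)*16 = 6*16 = 96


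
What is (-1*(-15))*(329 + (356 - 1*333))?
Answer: 5280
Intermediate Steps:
(-1*(-15))*(329 + (356 - 1*333)) = 15*(329 + (356 - 333)) = 15*(329 + 23) = 15*352 = 5280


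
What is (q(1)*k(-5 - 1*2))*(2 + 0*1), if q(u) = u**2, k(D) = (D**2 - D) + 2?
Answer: 116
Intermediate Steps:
k(D) = 2 + D**2 - D
(q(1)*k(-5 - 1*2))*(2 + 0*1) = (1**2*(2 + (-5 - 1*2)**2 - (-5 - 1*2)))*(2 + 0*1) = (1*(2 + (-5 - 2)**2 - (-5 - 2)))*(2 + 0) = (1*(2 + (-7)**2 - 1*(-7)))*2 = (1*(2 + 49 + 7))*2 = (1*58)*2 = 58*2 = 116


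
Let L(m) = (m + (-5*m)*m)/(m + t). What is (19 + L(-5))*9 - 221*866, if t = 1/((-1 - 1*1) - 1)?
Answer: -1527965/8 ≈ -1.9100e+5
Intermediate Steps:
t = -1/3 (t = 1/((-1 - 1) - 1) = 1/(-2 - 1) = 1/(-3) = -1/3 ≈ -0.33333)
L(m) = (m - 5*m**2)/(-1/3 + m) (L(m) = (m + (-5*m)*m)/(m - 1/3) = (m - 5*m**2)/(-1/3 + m))
(19 + L(-5))*9 - 221*866 = (19 + 3*(-5)*(1 - 5*(-5))/(-1 + 3*(-5)))*9 - 221*866 = (19 + 3*(-5)*(1 + 25)/(-1 - 15))*9 - 191386 = (19 + 3*(-5)*26/(-16))*9 - 191386 = (19 + 3*(-5)*(-1/16)*26)*9 - 191386 = (19 + 195/8)*9 - 191386 = (347/8)*9 - 191386 = 3123/8 - 191386 = -1527965/8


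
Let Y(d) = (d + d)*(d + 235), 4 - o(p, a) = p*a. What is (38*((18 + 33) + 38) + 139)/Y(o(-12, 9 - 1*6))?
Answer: 3521/22000 ≈ 0.16005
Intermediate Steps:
o(p, a) = 4 - a*p (o(p, a) = 4 - p*a = 4 - a*p)
Y(d) = 2*d*(235 + d) (Y(d) = (2*d)*(235 + d) = 2*d*(235 + d))
(38*((18 + 33) + 38) + 139)/Y(o(-12, 9 - 1*6)) = (38*((18 + 33) + 38) + 139)/((2*(4 - 1*(9 - 1*6)*(-12))*(235 + (4 - 1*(9 - 1*6)*(-12))))) = (38*(51 + 38) + 139)/((2*(4 - 1*(9 - 6)*(-12))*(235 + (4 - 1*(9 - 6)*(-12))))) = (38*89 + 139)/((2*(4 - 1*3*(-12))*(235 + (4 - 1*3*(-12))))) = (3382 + 139)/((2*(4 + 36)*(235 + (4 + 36)))) = 3521/((2*40*(235 + 40))) = 3521/((2*40*275)) = 3521/22000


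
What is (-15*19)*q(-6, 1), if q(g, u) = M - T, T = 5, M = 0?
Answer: 1425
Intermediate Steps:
q(g, u) = -5 (q(g, u) = 0 - 1*5 = 0 - 5 = -5)
(-15*19)*q(-6, 1) = -15*19*(-5) = -285*(-5) = 1425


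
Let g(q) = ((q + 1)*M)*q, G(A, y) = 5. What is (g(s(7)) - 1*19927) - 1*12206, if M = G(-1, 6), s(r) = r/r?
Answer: -32123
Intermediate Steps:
s(r) = 1
M = 5
g(q) = q*(5 + 5*q) (g(q) = ((q + 1)*5)*q = ((1 + q)*5)*q = (5 + 5*q)*q = q*(5 + 5*q))
(g(s(7)) - 1*19927) - 1*12206 = (5*1*(1 + 1) - 1*19927) - 1*12206 = (5*1*2 - 19927) - 12206 = (10 - 19927) - 12206 = -19917 - 12206 = -32123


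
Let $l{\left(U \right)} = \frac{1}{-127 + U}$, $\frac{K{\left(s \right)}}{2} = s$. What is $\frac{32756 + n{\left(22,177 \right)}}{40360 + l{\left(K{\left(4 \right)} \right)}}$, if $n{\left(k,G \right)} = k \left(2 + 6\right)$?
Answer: $\frac{3918908}{4802839} \approx 0.81596$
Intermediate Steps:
$K{\left(s \right)} = 2 s$
$n{\left(k,G \right)} = 8 k$ ($n{\left(k,G \right)} = k 8 = 8 k$)
$\frac{32756 + n{\left(22,177 \right)}}{40360 + l{\left(K{\left(4 \right)} \right)}} = \frac{32756 + 8 \cdot 22}{40360 + \frac{1}{-127 + 2 \cdot 4}} = \frac{32756 + 176}{40360 + \frac{1}{-127 + 8}} = \frac{32932}{40360 + \frac{1}{-119}} = \frac{32932}{40360 - \frac{1}{119}} = \frac{32932}{\frac{4802839}{119}} = 32932 \cdot \frac{119}{4802839} = \frac{3918908}{4802839}$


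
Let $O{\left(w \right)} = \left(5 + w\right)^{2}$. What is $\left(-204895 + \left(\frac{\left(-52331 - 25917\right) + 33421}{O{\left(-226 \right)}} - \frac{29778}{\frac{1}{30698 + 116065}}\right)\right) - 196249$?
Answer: $- \frac{213469835335305}{48841} \approx -4.3707 \cdot 10^{9}$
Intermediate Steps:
$\left(-204895 + \left(\frac{\left(-52331 - 25917\right) + 33421}{O{\left(-226 \right)}} - \frac{29778}{\frac{1}{30698 + 116065}}\right)\right) - 196249 = \left(-204895 + \left(\frac{\left(-52331 - 25917\right) + 33421}{\left(5 - 226\right)^{2}} - \frac{29778}{\frac{1}{30698 + 116065}}\right)\right) - 196249 = \left(-204895 + \left(\frac{-78248 + 33421}{\left(-221\right)^{2}} - \frac{29778}{\frac{1}{146763}}\right)\right) - 196249 = \left(-204895 - \left(4370308614 + \frac{44827}{48841}\right)\right) - 196249 = \left(-204895 - \frac{213450243061201}{48841}\right) - 196249 = - \frac{213460250337896}{48841} - 196249 = - \frac{213469835335305}{48841}$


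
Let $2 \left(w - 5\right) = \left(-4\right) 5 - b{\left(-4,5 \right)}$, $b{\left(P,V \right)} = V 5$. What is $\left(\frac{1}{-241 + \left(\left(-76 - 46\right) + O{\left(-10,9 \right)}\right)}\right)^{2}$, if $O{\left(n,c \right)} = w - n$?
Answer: $\frac{4}{549081} \approx 7.2849 \cdot 10^{-6}$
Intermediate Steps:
$b{\left(P,V \right)} = 5 V$
$w = - \frac{35}{2}$ ($w = 5 + \frac{\left(-4\right) 5 - 5 \cdot 5}{2} = 5 + \frac{-20 - 25}{2} = 5 + \frac{1}{2} \left(-45\right) = 5 - \frac{45}{2} = - \frac{35}{2} \approx -17.5$)
$O{\left(n,c \right)} = - \frac{35}{2} - n$
$\left(\frac{1}{-241 + \left(\left(-76 - 46\right) + O{\left(-10,9 \right)}\right)}\right)^{2} = \left(\frac{1}{-241 - \frac{259}{2}}\right)^{2} = \left(\frac{1}{- \frac{741}{2}}\right)^{2} = \left(- \frac{2}{741}\right)^{2} = \frac{4}{549081}$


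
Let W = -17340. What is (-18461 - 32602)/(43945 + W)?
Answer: -51063/26605 ≈ -1.9193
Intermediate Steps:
(-18461 - 32602)/(43945 + W) = (-18461 - 32602)/(43945 - 17340) = -51063/26605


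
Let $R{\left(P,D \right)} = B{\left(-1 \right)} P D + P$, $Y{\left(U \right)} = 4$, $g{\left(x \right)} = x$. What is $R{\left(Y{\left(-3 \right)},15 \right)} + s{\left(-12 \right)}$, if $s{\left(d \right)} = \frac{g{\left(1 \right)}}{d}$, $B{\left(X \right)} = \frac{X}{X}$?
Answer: $\frac{767}{12} \approx 63.917$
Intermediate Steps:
$B{\left(X \right)} = 1$
$R{\left(P,D \right)} = P + D P$ ($R{\left(P,D \right)} = 1 P D + P = P D + P = D P + P = P + D P$)
$s{\left(d \right)} = \frac{1}{d}$ ($s{\left(d \right)} = 1 \frac{1}{d} = \frac{1}{d}$)
$R{\left(Y{\left(-3 \right)},15 \right)} + s{\left(-12 \right)} = 4 \left(1 + 15\right) + \frac{1}{-12} = 4 \cdot 16 - \frac{1}{12} = 64 - \frac{1}{12} = \frac{767}{12}$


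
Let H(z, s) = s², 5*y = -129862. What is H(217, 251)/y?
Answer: -315005/129862 ≈ -2.4257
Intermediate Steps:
y = -129862/5 (y = (⅕)*(-129862) = -129862/5 ≈ -25972.)
H(217, 251)/y = 251²/(-129862/5) = 63001*(-5/129862) = -315005/129862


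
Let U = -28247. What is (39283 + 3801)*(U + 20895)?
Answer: -316753568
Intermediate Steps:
(39283 + 3801)*(U + 20895) = (39283 + 3801)*(-28247 + 20895) = 43084*(-7352) = -316753568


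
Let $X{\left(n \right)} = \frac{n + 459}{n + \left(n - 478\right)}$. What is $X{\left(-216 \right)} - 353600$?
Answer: $- \frac{321776243}{910} \approx -3.536 \cdot 10^{5}$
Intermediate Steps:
$X{\left(n \right)} = \frac{459 + n}{-478 + 2 n}$ ($X{\left(n \right)} = \frac{459 + n}{n + \left(-478 + n\right)} = \frac{459 + n}{-478 + 2 n}$)
$X{\left(-216 \right)} - 353600 = \frac{459 - 216}{2 \left(-239 - 216\right)} - 353600 = \frac{1}{2} \frac{1}{-455} \cdot 243 - 353600 = \frac{1}{2} \left(- \frac{1}{455}\right) 243 - 353600 = - \frac{243}{910} - 353600 = - \frac{321776243}{910}$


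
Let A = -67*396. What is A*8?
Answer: -212256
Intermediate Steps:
A = -26532
A*8 = -26532*8 = -212256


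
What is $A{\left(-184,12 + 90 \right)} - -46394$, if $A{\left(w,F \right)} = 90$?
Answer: $46484$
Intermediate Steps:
$A{\left(-184,12 + 90 \right)} - -46394 = 90 - -46394 = 90 + 46394 = 46484$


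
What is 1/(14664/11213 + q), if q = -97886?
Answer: -11213/1097581054 ≈ -1.0216e-5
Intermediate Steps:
1/(14664/11213 + q) = 1/(14664/11213 - 97886) = 1/(-1097581054/11213) = -11213/1097581054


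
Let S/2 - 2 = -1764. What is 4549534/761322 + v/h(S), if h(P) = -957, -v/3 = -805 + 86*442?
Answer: 513410500/4187271 ≈ 122.61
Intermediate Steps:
S = -3524 (S = 4 + 2*(-1764) = 4 - 3528 = -3524)
v = -111621 (v = -3*(-805 + 86*442) = -3*(-805 + 38012) = -3*37207 = -111621)
4549534/761322 + v/h(S) = 4549534/761322 - 111621/(-957) = 4549534*(1/761322) - 111621*(-1/957) = 2274767/380661 + 1283/11 = 513410500/4187271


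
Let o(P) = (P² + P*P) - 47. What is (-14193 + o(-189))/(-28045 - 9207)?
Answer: -28601/18626 ≈ -1.5355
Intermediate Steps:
o(P) = -47 + 2*P² (o(P) = (P² + P²) - 47 = 2*P² - 47 = -47 + 2*P²)
(-14193 + o(-189))/(-28045 - 9207) = (-14193 + (-47 + 2*(-189)²))/(-28045 - 9207) = (-14193 + (-47 + 2*35721))/(-37252) = (-14193 + (-47 + 71442))*(-1/37252) = (-14193 + 71395)*(-1/37252) = 57202*(-1/37252) = -28601/18626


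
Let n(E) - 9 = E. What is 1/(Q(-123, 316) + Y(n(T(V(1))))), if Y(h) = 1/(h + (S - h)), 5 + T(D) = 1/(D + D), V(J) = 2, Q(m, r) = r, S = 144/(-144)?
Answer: 1/315 ≈ 0.0031746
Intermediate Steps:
S = -1 (S = 144*(-1/144) = -1)
T(D) = -5 + 1/(2*D) (T(D) = -5 + 1/(D + D) = -5 + 1/(2*D))
n(E) = 9 + E
Y(h) = -1 (Y(h) = 1/(h + (-1 - h)) = 1/(-1) = -1)
1/(Q(-123, 316) + Y(n(T(V(1))))) = 1/(316 - 1) = 1/315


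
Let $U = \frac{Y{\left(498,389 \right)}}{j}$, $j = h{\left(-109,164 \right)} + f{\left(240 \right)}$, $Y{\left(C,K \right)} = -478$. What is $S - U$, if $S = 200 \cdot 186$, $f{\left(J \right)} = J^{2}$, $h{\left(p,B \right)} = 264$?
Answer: $\frac{1076270639}{28932} \approx 37200.0$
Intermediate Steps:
$j = 57864$ ($j = 264 + 240^{2} = 264 + 57600 = 57864$)
$S = 37200$
$U = - \frac{239}{28932}$ ($U = - \frac{478}{57864} = \left(-478\right) \frac{1}{57864} = - \frac{239}{28932} \approx -0.0082608$)
$S - U = 37200 - - \frac{239}{28932} = 37200 + \frac{239}{28932} = \frac{1076270639}{28932}$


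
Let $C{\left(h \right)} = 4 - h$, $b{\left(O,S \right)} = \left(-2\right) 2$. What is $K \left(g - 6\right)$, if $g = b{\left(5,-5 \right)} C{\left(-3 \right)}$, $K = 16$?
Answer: $-544$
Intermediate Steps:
$b{\left(O,S \right)} = -4$
$g = -28$ ($g = - 4 \left(4 - -3\right) = - 4 \left(4 + 3\right) = \left(-4\right) 7 = -28$)
$K \left(g - 6\right) = 16 \left(-28 - 6\right) = 16 \left(-34\right) = -544$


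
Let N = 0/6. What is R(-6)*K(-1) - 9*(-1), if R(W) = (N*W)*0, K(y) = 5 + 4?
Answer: 9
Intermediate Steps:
N = 0 (N = 0*(⅙) = 0)
K(y) = 9
R(W) = 0 (R(W) = (0*W)*0 = 0*0 = 0)
R(-6)*K(-1) - 9*(-1) = 0*9 - 9*(-1) = 0 + 9 = 9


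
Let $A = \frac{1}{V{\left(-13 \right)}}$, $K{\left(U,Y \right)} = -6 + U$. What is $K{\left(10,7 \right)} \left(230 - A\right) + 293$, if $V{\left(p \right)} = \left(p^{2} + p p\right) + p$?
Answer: $\frac{394221}{325} \approx 1213.0$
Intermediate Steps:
$V{\left(p \right)} = p + 2 p^{2}$ ($V{\left(p \right)} = \left(p^{2} + p^{2}\right) + p = 2 p^{2} + p = p + 2 p^{2}$)
$A = \frac{1}{325}$ ($A = \frac{1}{\left(-13\right) \left(1 + 2 \left(-13\right)\right)} = \frac{1}{\left(-13\right) \left(1 - 26\right)} = \frac{1}{\left(-13\right) \left(-25\right)} = \frac{1}{325} \approx 0.0030769$)
$K{\left(10,7 \right)} \left(230 - A\right) + 293 = \left(-6 + 10\right) \left(230 - \frac{1}{325}\right) + 293 = 4 \left(230 - \frac{1}{325}\right) + 293 = 4 \cdot \frac{74749}{325} + 293 = \frac{298996}{325} + 293 = \frac{394221}{325}$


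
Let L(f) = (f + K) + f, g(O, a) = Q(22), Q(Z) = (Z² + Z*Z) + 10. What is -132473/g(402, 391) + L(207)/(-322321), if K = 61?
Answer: -42699294383/315229938 ≈ -135.45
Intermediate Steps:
Q(Z) = 10 + 2*Z² (Q(Z) = (Z² + Z²) + 10 = 2*Z² + 10 = 10 + 2*Z²)
g(O, a) = 978 (g(O, a) = 10 + 2*22² = 10 + 2*484 = 10 + 968 = 978)
L(f) = 61 + 2*f (L(f) = (f + 61) + f = (61 + f) + f = 61 + 2*f)
-132473/g(402, 391) + L(207)/(-322321) = -132473/978 + (61 + 2*207)/(-322321) = -132473*1/978 + (61 + 414)*(-1/322321) = -132473/978 + 475*(-1/322321) = -132473/978 - 475/322321 = -42699294383/315229938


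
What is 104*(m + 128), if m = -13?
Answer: 11960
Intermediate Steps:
104*(m + 128) = 104*(-13 + 128) = 104*115 = 11960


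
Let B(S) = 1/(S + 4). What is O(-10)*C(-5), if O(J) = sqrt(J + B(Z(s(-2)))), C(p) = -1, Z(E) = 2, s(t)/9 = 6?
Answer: -I*sqrt(354)/6 ≈ -3.1358*I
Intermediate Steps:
s(t) = 54 (s(t) = 9*6 = 54)
B(S) = 1/(4 + S)
O(J) = sqrt(1/6 + J) (O(J) = sqrt(J + 1/(4 + 2)) = sqrt(J + 1/6) = sqrt(1/6 + J))
O(-10)*C(-5) = (sqrt(6 + 36*(-10))/6)*(-1) = (sqrt(6 - 360)/6)*(-1) = (sqrt(-354)/6)*(-1) = ((I*sqrt(354))/6)*(-1) = (I*sqrt(354)/6)*(-1) = -I*sqrt(354)/6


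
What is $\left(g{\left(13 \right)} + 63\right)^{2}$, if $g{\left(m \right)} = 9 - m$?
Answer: $3481$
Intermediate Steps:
$\left(g{\left(13 \right)} + 63\right)^{2} = \left(\left(9 - 13\right) + 63\right)^{2} = \left(-4 + 63\right)^{2} = 59^{2} = 3481$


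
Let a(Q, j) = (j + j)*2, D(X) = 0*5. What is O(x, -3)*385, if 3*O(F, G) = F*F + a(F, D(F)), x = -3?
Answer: 1155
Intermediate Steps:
D(X) = 0
a(Q, j) = 4*j (a(Q, j) = (2*j)*2 = 4*j)
O(F, G) = F²/3 (O(F, G) = (F*F + 4*0)/3 = (F² + 0)/3 = F²/3)
O(x, -3)*385 = ((⅓)*(-3)²)*385 = ((⅓)*9)*385 = 3*385 = 1155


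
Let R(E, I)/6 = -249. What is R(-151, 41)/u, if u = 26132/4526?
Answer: -1690461/6533 ≈ -258.76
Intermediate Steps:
R(E, I) = -1494 (R(E, I) = 6*(-249) = -1494)
u = 13066/2263 (u = 26132*(1/4526) = 13066/2263 ≈ 5.7738)
R(-151, 41)/u = -1494/13066/2263 = -1494*2263/13066 = -1690461/6533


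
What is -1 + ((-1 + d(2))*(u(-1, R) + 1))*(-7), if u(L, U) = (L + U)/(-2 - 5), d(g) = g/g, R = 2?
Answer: -1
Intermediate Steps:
d(g) = 1
u(L, U) = -L/7 - U/7 (u(L, U) = (L + U)/(-7) = (L + U)*(-⅐) = -L/7 - U/7)
-1 + ((-1 + d(2))*(u(-1, R) + 1))*(-7) = -1 + ((-1 + 1)*((-⅐*(-1) - ⅐*2) + 1))*(-7) = -1 + (0*((⅐ - 2/7) + 1))*(-7) = -1 + (0*(-⅐ + 1))*(-7) = -1 + (0*(6/7))*(-7) = -1 + 0*(-7) = -1 + 0 = -1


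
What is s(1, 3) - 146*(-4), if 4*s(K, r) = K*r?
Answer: 2339/4 ≈ 584.75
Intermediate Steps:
s(K, r) = K*r/4 (s(K, r) = (K*r)/4 = K*r/4)
s(1, 3) - 146*(-4) = (¼)*1*3 - 146*(-4) = ¾ + 584 = 2339/4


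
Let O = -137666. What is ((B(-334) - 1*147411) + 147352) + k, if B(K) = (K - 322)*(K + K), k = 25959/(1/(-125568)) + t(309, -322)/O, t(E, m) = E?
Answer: -448678489052267/137666 ≈ -3.2592e+9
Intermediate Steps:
k = -448738807272501/137666 (k = 25959/(1/(-125568)) + 309/(-137666) = 25959/(-1/125568) + 309*(-1/137666) = 25959*(-125568) - 309/137666 = -3259619712 - 309/137666 = -448738807272501/137666 ≈ -3.2596e+9)
B(K) = 2*K*(-322 + K) (B(K) = (-322 + K)*(2*K) = 2*K*(-322 + K))
((B(-334) - 1*147411) + 147352) + k = ((2*(-334)*(-322 - 334) - 1*147411) + 147352) - 448738807272501/137666 = ((2*(-334)*(-656) - 147411) + 147352) - 448738807272501/137666 = ((438208 - 147411) + 147352) - 448738807272501/137666 = (290797 + 147352) - 448738807272501/137666 = 438149 - 448738807272501/137666 = -448678489052267/137666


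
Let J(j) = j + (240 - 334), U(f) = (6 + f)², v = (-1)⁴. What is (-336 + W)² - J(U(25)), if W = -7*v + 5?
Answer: 113377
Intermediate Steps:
v = 1
J(j) = -94 + j (J(j) = j - 94 = -94 + j)
W = -2 (W = -7*1 + 5 = -7 + 5 = -2)
(-336 + W)² - J(U(25)) = (-336 - 2)² - (-94 + (6 + 25)²) = (-338)² - (-94 + 31²) = 114244 - (-94 + 961) = 114244 - 1*867 = 114244 - 867 = 113377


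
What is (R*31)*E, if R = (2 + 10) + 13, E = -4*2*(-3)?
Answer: 18600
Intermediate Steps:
E = 24 (E = -8*(-3) = 24)
R = 25 (R = 12 + 13 = 25)
(R*31)*E = (25*31)*24 = 775*24 = 18600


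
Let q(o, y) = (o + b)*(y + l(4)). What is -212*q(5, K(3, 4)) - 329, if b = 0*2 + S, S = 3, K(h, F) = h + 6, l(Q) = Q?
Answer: -22377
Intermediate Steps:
K(h, F) = 6 + h
b = 3 (b = 0*2 + 3 = 0 + 3 = 3)
q(o, y) = (3 + o)*(4 + y) (q(o, y) = (o + 3)*(y + 4) = (3 + o)*(4 + y))
-212*q(5, K(3, 4)) - 329 = -212*(12 + 3*(6 + 3) + 4*5 + 5*(6 + 3)) - 329 = -212*(12 + 3*9 + 20 + 5*9) - 329 = -212*(12 + 27 + 20 + 45) - 329 = -212*104 - 329 = -22048 - 329 = -22377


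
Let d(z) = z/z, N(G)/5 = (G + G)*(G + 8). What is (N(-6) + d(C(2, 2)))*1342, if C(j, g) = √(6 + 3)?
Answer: -159698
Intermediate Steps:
C(j, g) = 3 (C(j, g) = √9 = 3)
N(G) = 10*G*(8 + G) (N(G) = 5*((G + G)*(G + 8)) = 5*((2*G)*(8 + G)) = 5*(2*G*(8 + G)) = 10*G*(8 + G))
d(z) = 1
(N(-6) + d(C(2, 2)))*1342 = (10*(-6)*(8 - 6) + 1)*1342 = (10*(-6)*2 + 1)*1342 = (-120 + 1)*1342 = -119*1342 = -159698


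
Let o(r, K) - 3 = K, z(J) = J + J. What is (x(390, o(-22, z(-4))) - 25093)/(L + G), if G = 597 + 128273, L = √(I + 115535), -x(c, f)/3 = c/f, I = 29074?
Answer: -3203579330/16607332291 + 24859*√144609/16607332291 ≈ -0.19233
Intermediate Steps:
z(J) = 2*J
o(r, K) = 3 + K
x(c, f) = -3*c/f
L = √144609 (L = √(29074 + 115535) = √144609 ≈ 380.27)
G = 128870
(x(390, o(-22, z(-4))) - 25093)/(L + G) = (-3*390/(3 + 2*(-4)) - 25093)/(√144609 + 128870) = (-3*390/(3 - 8) - 25093)/(128870 + √144609) = (-3*390/(-5) - 25093)/(128870 + √144609) = (-3*390*(-⅕) - 25093)/(128870 + √144609) = (234 - 25093)/(128870 + √144609) = -24859/(128870 + √144609)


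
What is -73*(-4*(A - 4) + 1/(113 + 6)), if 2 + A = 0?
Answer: -208561/119 ≈ -1752.6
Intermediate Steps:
A = -2 (A = -2 + 0 = -2)
-73*(-4*(A - 4) + 1/(113 + 6)) = -73*(-4*(-2 - 4) + 1/(113 + 6)) = -73*(-4*(-6) + 1/119) = -73*(24 + 1/119) = -73*2857/119 = -208561/119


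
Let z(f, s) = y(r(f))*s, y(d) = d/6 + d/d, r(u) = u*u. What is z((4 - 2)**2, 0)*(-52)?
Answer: 0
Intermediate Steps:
r(u) = u**2
y(d) = 1 + d/6 (y(d) = d*(1/6) + 1 = d/6 + 1 = 1 + d/6)
z(f, s) = s*(1 + f**2/6) (z(f, s) = (1 + f**2/6)*s = s*(1 + f**2/6))
z((4 - 2)**2, 0)*(-52) = ((1/6)*0*(6 + ((4 - 2)**2)**2))*(-52) = ((1/6)*0*(6 + (2**2)**2))*(-52) = ((1/6)*0*(6 + 4**2))*(-52) = ((1/6)*0*(6 + 16))*(-52) = ((1/6)*0*22)*(-52) = 0*(-52) = 0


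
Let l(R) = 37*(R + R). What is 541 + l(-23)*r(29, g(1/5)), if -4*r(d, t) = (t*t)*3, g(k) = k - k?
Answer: 541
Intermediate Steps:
g(k) = 0
l(R) = 74*R (l(R) = 37*(2*R) = 74*R)
r(d, t) = -3*t**2/4 (r(d, t) = -t*t*3/4 = -t**2*3/4 = -3*t**2/4)
541 + l(-23)*r(29, g(1/5)) = 541 + (74*(-23))*(-3/4*0**2) = 541 - (-2553)*0/2 = 541 - 1702*0 = 541 + 0 = 541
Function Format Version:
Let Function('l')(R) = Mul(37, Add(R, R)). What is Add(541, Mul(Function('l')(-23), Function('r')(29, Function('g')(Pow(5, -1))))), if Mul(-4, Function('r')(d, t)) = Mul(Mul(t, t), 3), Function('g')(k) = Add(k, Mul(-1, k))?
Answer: 541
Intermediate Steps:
Function('g')(k) = 0
Function('l')(R) = Mul(74, R) (Function('l')(R) = Mul(37, Mul(2, R)) = Mul(74, R))
Function('r')(d, t) = Mul(Rational(-3, 4), Pow(t, 2)) (Function('r')(d, t) = Mul(Rational(-1, 4), Mul(Mul(t, t), 3)) = Mul(Rational(-1, 4), Mul(Pow(t, 2), 3)) = Mul(Rational(-1, 4), Mul(3, Pow(t, 2))) = Mul(Rational(-3, 4), Pow(t, 2)))
Add(541, Mul(Function('l')(-23), Function('r')(29, Function('g')(Pow(5, -1))))) = Add(541, Mul(Mul(74, -23), Mul(Rational(-3, 4), Pow(0, 2)))) = Add(541, Mul(-1702, Mul(Rational(-3, 4), 0))) = Add(541, Mul(-1702, 0)) = Add(541, 0) = 541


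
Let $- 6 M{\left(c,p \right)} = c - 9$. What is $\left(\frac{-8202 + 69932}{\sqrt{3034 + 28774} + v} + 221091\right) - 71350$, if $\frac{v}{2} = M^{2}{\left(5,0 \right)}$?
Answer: $\frac{24111616999}{161024} + \frac{2500065 \sqrt{497}}{161024} \approx 1.5009 \cdot 10^{5}$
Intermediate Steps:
$M{\left(c,p \right)} = \frac{3}{2} - \frac{c}{6}$ ($M{\left(c,p \right)} = - \frac{c - 9}{6} = - \frac{-9 + c}{6} = \frac{3}{2} - \frac{c}{6}$)
$v = \frac{8}{9}$ ($v = 2 \left(\frac{3}{2} - \frac{5}{6}\right)^{2} = 2 \left(\frac{2}{3}\right)^{2} = 2 \cdot \frac{4}{9} = \frac{8}{9} \approx 0.88889$)
$\left(\frac{-8202 + 69932}{\sqrt{3034 + 28774} + v} + 221091\right) - 71350 = \left(\frac{-8202 + 69932}{\sqrt{3034 + 28774} + \frac{8}{9}} + 221091\right) - 71350 = \left(\frac{61730}{\sqrt{31808} + \frac{8}{9}} + 221091\right) - 71350 = \left(\frac{61730}{8 \sqrt{497} + \frac{8}{9}} + 221091\right) - 71350 = \left(\frac{61730}{\frac{8}{9} + 8 \sqrt{497}} + 221091\right) - 71350 = \left(221091 + \frac{61730}{\frac{8}{9} + 8 \sqrt{497}}\right) - 71350 = 149741 + \frac{61730}{\frac{8}{9} + 8 \sqrt{497}}$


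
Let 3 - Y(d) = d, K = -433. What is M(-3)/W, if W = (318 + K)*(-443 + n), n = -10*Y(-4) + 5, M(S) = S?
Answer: -3/58420 ≈ -5.1352e-5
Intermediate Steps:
Y(d) = 3 - d
n = -65 (n = -10*(3 - 1*(-4)) + 5 = -10*(3 + 4) + 5 = -10*7 + 5 = -70 + 5 = -65)
W = 58420 (W = (318 - 433)*(-443 - 65) = -115*(-508) = 58420)
M(-3)/W = -3/58420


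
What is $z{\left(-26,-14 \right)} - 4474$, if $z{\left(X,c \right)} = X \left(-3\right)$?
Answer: $-4396$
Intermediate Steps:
$z{\left(X,c \right)} = - 3 X$
$z{\left(-26,-14 \right)} - 4474 = \left(-3\right) \left(-26\right) - 4474 = 78 - 4474 = -4396$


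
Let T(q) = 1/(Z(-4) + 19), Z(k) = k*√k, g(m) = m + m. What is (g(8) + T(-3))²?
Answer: 46498697/180625 + 109104*I/180625 ≈ 257.43 + 0.60404*I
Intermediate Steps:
g(m) = 2*m
Z(k) = k^(3/2)
T(q) = (19 + 8*I)/425 (T(q) = 1/((-4)^(3/2) + 19) = 1/(-8*I + 19) = 1/(19 - 8*I) = (19 + 8*I)/425)
(g(8) + T(-3))² = (2*8 + (19/425 + 8*I/425))² = (16 + (19/425 + 8*I/425))² = (6819/425 + 8*I/425)²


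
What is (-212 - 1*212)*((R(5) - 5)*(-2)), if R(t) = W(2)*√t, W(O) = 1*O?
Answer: -4240 + 1696*√5 ≈ -447.63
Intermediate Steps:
W(O) = O
R(t) = 2*√t
(-212 - 1*212)*((R(5) - 5)*(-2)) = (-212 - 1*212)*((2*√5 - 5)*(-2)) = (-212 - 212)*((-5 + 2*√5)*(-2)) = -424*(10 - 4*√5) = -4240 + 1696*√5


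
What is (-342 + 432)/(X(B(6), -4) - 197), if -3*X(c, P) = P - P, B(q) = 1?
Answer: -90/197 ≈ -0.45685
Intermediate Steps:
X(c, P) = 0 (X(c, P) = -(P - P)/3 = -1/3*0 = 0)
(-342 + 432)/(X(B(6), -4) - 197) = (-342 + 432)/(0 - 197) = 90/(-197) = 90*(-1/197) = -90/197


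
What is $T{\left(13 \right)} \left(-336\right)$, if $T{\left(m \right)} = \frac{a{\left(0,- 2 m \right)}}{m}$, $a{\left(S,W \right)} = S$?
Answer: $0$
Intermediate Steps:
$T{\left(m \right)} = 0$ ($T{\left(m \right)} = \frac{0}{m} = 0$)
$T{\left(13 \right)} \left(-336\right) = 0 \left(-336\right) = 0$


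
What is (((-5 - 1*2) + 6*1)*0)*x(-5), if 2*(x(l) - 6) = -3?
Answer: 0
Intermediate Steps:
x(l) = 9/2 (x(l) = 6 + (½)*(-3) = 6 - 3/2 = 9/2)
(((-5 - 1*2) + 6*1)*0)*x(-5) = (((-5 - 1*2) + 6*1)*0)*(9/2) = (((-5 - 2) + 6)*0)*(9/2) = ((-7 + 6)*0)*(9/2) = -1*0*(9/2) = 0*(9/2) = 0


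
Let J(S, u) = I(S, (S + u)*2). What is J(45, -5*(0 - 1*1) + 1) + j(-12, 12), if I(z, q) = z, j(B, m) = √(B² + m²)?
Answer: 45 + 12*√2 ≈ 61.971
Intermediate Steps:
J(S, u) = S
J(45, -5*(0 - 1*1) + 1) + j(-12, 12) = 45 + √((-12)² + 12²) = 45 + √(144 + 144) = 45 + √288 = 45 + 12*√2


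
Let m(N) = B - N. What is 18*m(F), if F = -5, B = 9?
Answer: 252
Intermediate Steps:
m(N) = 9 - N
18*m(F) = 18*(9 - 1*(-5)) = 18*(9 + 5) = 18*14 = 252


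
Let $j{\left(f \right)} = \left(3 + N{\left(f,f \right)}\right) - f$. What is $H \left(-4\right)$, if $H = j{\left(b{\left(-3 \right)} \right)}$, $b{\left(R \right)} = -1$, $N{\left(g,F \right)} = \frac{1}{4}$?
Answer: $-17$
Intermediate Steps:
$N{\left(g,F \right)} = \frac{1}{4}$
$j{\left(f \right)} = \frac{13}{4} - f$ ($j{\left(f \right)} = \left(3 + \frac{1}{4}\right) - f = \frac{13}{4} - f$)
$H = \frac{17}{4}$ ($H = \frac{13}{4} - -1 = \frac{13}{4} + 1 = \frac{17}{4} \approx 4.25$)
$H \left(-4\right) = \frac{17}{4} \left(-4\right) = -17$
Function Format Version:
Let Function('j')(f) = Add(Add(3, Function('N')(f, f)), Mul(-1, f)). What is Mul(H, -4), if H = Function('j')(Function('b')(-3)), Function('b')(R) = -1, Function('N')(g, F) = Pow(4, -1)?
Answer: -17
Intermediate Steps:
Function('N')(g, F) = Rational(1, 4)
Function('j')(f) = Add(Rational(13, 4), Mul(-1, f)) (Function('j')(f) = Add(Add(3, Rational(1, 4)), Mul(-1, f)) = Add(Rational(13, 4), Mul(-1, f)))
H = Rational(17, 4) (H = Add(Rational(13, 4), Mul(-1, -1)) = Add(Rational(13, 4), 1) = Rational(17, 4) ≈ 4.2500)
Mul(H, -4) = Mul(Rational(17, 4), -4) = -17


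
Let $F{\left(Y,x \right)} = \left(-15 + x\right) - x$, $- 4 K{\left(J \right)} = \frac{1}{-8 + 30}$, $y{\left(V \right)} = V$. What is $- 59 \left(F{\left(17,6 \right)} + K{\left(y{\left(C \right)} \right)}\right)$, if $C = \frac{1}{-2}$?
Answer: $\frac{77939}{88} \approx 885.67$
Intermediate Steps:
$C = - \frac{1}{2} \approx -0.5$
$K{\left(J \right)} = - \frac{1}{88}$ ($K{\left(J \right)} = - \frac{1}{4 \left(-8 + 30\right)} = - \frac{1}{4 \cdot 22} = \left(- \frac{1}{4}\right) \frac{1}{22} = - \frac{1}{88}$)
$F{\left(Y,x \right)} = -15$
$- 59 \left(F{\left(17,6 \right)} + K{\left(y{\left(C \right)} \right)}\right) = - 59 \left(-15 - \frac{1}{88}\right) = \left(-59\right) \left(- \frac{1321}{88}\right) = \frac{77939}{88}$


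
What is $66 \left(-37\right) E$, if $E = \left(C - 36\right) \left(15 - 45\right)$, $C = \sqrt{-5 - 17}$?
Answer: $-2637360 + 73260 i \sqrt{22} \approx -2.6374 \cdot 10^{6} + 3.4362 \cdot 10^{5} i$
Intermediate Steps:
$C = i \sqrt{22}$ ($C = \sqrt{-22} = i \sqrt{22} \approx 4.6904 i$)
$E = 1080 - 30 i \sqrt{22}$ ($E = \left(i \sqrt{22} - 36\right) \left(15 - 45\right) = \left(-36 + i \sqrt{22}\right) \left(-30\right) = 1080 - 30 i \sqrt{22} \approx 1080.0 - 140.71 i$)
$66 \left(-37\right) E = 66 \left(-37\right) \left(1080 - 30 i \sqrt{22}\right) = - 2442 \left(1080 - 30 i \sqrt{22}\right) = -2637360 + 73260 i \sqrt{22}$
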